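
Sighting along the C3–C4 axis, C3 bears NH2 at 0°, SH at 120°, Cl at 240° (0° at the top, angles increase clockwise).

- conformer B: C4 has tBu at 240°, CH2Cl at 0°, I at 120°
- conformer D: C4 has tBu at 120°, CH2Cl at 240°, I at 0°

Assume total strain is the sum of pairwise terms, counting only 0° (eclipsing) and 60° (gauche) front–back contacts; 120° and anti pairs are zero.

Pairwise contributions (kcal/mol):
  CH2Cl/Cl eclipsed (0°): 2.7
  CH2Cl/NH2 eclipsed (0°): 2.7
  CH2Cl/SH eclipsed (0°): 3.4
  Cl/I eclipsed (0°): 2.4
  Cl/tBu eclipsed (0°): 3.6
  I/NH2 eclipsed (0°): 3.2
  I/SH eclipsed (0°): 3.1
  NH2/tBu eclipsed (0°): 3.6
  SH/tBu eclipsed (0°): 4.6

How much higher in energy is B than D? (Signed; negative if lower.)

-1.1 kcal/mol

B (eclipsed): NH2(0°)/CH2Cl(0°) eclipsed 2.7; SH(120°)/I(120°) eclipsed 3.1; Cl(240°)/tBu(240°) eclipsed 3.6 → 9.4 kcal/mol.
D (eclipsed): NH2(0°)/I(0°) eclipsed 3.2; SH(120°)/tBu(120°) eclipsed 4.6; Cl(240°)/CH2Cl(240°) eclipsed 2.7 → 10.5 kcal/mol.
E(B) − E(D) = 9.4 − 10.5 = -1.1 kcal/mol.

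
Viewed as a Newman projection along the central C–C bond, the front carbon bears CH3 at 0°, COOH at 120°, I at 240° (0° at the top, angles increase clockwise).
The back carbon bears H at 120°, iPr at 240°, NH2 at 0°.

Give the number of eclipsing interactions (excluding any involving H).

2

Non-H eclipsing pairs: CH3(0°)/NH2(0°); I(240°)/iPr(240°) — 2 interactions.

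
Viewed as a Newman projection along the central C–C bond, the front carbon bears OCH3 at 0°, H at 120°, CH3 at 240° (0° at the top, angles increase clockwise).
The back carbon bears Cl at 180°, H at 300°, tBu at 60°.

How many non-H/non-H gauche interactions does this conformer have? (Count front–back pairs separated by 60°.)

Non-H gauche pairs: OCH3(0°)/tBu(60°); CH3(240°)/Cl(180°) — 2 interactions.

2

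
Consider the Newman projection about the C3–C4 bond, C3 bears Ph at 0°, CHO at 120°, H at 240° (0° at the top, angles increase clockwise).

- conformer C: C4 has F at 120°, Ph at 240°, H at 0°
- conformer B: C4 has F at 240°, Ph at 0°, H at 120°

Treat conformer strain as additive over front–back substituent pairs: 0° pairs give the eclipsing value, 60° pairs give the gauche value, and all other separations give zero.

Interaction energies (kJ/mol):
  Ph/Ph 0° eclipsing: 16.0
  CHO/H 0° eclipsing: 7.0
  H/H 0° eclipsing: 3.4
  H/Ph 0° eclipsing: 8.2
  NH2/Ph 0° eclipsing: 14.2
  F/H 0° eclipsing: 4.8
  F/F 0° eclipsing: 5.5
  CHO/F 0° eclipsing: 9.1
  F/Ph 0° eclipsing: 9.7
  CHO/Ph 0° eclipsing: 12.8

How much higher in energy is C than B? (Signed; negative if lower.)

C (eclipsed): Ph(0°)/H(0°) eclipsed 8.2; CHO(120°)/F(120°) eclipsed 9.1; H(240°)/Ph(240°) eclipsed 8.2 → 25.5 kJ/mol.
B (eclipsed): Ph(0°)/Ph(0°) eclipsed 16.0; CHO(120°)/H(120°) eclipsed 7.0; H(240°)/F(240°) eclipsed 4.8 → 27.8 kJ/mol.
E(C) − E(B) = 25.5 − 27.8 = -2.3 kJ/mol.

-2.3 kJ/mol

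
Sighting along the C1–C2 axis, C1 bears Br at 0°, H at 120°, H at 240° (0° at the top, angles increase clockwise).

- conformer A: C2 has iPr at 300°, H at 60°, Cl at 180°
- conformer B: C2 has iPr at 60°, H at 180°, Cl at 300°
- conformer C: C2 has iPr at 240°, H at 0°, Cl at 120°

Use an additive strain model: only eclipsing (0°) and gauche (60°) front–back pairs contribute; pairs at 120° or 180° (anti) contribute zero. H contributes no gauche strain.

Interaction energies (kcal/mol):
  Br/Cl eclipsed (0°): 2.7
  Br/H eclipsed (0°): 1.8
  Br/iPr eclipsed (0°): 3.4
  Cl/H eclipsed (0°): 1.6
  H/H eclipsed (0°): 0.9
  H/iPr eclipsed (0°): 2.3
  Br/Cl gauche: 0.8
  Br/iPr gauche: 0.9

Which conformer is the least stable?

C

A (staggered): Br–iPr gauche; 0.9 = 0.9 kcal/mol.
B (staggered): Br–iPr gauche, Br–Cl gauche; 0.9 + 0.8 = 1.7 kcal/mol.
C (eclipsed): Br–H eclipsed, H–Cl eclipsed, H–iPr eclipsed; 1.8 + 1.6 + 2.3 = 5.7 kcal/mol.
C has the highest total (5.7 kcal/mol).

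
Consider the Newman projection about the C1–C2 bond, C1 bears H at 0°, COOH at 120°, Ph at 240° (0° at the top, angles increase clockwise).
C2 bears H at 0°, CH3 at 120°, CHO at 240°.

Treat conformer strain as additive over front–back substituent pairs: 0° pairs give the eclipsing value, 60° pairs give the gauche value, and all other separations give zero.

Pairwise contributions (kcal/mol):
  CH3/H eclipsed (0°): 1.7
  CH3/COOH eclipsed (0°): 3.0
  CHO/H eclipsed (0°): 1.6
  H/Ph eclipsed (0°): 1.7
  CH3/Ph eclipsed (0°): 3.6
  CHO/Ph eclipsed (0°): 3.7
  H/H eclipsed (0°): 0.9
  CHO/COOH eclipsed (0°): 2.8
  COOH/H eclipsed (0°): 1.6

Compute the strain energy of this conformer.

This conformer (eclipsed): H–H eclipsed, COOH–CH3 eclipsed, Ph–CHO eclipsed; 0.9 + 3.0 + 3.7 = 7.6 kcal/mol.

7.6 kcal/mol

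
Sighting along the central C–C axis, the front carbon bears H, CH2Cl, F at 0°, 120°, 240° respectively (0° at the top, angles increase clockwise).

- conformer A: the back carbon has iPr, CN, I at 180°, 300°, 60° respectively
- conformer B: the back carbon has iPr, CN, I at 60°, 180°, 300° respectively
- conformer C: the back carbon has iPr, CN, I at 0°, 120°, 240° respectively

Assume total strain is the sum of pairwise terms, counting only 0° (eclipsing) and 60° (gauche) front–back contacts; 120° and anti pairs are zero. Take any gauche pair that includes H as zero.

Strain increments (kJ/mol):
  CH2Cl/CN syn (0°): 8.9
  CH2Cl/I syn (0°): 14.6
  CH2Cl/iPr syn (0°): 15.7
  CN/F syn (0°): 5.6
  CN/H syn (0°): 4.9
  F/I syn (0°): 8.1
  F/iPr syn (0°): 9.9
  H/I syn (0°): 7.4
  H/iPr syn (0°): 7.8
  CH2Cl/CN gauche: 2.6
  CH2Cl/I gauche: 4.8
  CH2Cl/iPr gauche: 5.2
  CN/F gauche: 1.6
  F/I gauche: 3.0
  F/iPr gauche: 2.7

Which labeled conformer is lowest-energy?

A (staggered): CH2Cl(120°)/iPr(180°) gauche 5.2; CH2Cl(120°)/I(60°) gauche 4.8; F(240°)/iPr(180°) gauche 2.7; F(240°)/CN(300°) gauche 1.6 → 14.3 kJ/mol.
B (staggered): CH2Cl(120°)/iPr(60°) gauche 5.2; CH2Cl(120°)/CN(180°) gauche 2.6; F(240°)/CN(180°) gauche 1.6; F(240°)/I(300°) gauche 3.0 → 12.4 kJ/mol.
C (eclipsed): H(0°)/iPr(0°) eclipsed 7.8; CH2Cl(120°)/CN(120°) eclipsed 8.9; F(240°)/I(240°) eclipsed 8.1 → 24.8 kJ/mol.
B has the lowest total (12.4 kJ/mol).

B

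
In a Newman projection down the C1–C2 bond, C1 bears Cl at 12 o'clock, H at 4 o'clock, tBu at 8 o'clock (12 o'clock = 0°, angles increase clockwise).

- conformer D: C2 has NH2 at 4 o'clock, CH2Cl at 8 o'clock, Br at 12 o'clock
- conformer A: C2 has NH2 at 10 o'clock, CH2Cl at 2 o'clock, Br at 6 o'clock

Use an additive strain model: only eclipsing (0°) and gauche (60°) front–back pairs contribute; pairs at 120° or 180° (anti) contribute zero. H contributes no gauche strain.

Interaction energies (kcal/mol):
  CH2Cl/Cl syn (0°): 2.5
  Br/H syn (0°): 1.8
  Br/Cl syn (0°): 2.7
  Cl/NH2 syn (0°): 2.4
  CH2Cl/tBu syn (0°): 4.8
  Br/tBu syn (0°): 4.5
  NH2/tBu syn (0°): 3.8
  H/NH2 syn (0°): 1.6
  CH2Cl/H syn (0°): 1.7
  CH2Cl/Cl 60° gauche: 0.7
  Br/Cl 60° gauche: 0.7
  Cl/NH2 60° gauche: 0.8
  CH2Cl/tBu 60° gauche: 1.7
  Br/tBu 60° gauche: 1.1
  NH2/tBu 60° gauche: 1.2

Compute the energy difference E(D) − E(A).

+5.3 kcal/mol

D (eclipsed): Cl(0°)/Br(0°) eclipsed 2.7; H(120°)/NH2(120°) eclipsed 1.6; tBu(240°)/CH2Cl(240°) eclipsed 4.8 → 9.1 kcal/mol.
A (staggered): Cl(0°)/NH2(300°) gauche 0.8; Cl(0°)/CH2Cl(60°) gauche 0.7; tBu(240°)/NH2(300°) gauche 1.2; tBu(240°)/Br(180°) gauche 1.1 → 3.8 kcal/mol.
E(D) − E(A) = 9.1 − 3.8 = +5.3 kcal/mol.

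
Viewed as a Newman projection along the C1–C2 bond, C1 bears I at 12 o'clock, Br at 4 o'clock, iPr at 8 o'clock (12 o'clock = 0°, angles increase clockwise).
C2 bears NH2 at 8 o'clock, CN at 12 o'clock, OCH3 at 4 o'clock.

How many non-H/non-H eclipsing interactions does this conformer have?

3

Non-H eclipsing pairs: I(0°)/CN(0°); Br(120°)/OCH3(120°); iPr(240°)/NH2(240°) — 3 interactions.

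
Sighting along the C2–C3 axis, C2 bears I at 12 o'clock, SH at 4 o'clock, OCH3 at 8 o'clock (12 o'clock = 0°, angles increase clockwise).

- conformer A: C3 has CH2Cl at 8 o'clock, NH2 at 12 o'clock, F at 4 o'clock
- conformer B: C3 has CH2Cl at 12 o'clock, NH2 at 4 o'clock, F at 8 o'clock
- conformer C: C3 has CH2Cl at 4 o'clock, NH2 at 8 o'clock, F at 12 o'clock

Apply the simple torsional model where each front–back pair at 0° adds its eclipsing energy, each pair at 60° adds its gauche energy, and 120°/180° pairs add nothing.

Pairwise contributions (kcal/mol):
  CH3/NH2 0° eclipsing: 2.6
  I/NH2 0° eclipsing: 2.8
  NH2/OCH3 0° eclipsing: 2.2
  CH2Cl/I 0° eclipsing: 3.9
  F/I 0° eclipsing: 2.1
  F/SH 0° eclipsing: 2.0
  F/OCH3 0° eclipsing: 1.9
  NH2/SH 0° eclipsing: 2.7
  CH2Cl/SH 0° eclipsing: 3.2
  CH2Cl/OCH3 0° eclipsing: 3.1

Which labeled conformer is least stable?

B

A (eclipsed): I–NH2 eclipsed, SH–F eclipsed, OCH3–CH2Cl eclipsed; 2.8 + 2.0 + 3.1 = 7.9 kcal/mol.
B (eclipsed): I–CH2Cl eclipsed, SH–NH2 eclipsed, OCH3–F eclipsed; 3.9 + 2.7 + 1.9 = 8.5 kcal/mol.
C (eclipsed): I–F eclipsed, SH–CH2Cl eclipsed, OCH3–NH2 eclipsed; 2.1 + 3.2 + 2.2 = 7.5 kcal/mol.
B has the highest total (8.5 kcal/mol).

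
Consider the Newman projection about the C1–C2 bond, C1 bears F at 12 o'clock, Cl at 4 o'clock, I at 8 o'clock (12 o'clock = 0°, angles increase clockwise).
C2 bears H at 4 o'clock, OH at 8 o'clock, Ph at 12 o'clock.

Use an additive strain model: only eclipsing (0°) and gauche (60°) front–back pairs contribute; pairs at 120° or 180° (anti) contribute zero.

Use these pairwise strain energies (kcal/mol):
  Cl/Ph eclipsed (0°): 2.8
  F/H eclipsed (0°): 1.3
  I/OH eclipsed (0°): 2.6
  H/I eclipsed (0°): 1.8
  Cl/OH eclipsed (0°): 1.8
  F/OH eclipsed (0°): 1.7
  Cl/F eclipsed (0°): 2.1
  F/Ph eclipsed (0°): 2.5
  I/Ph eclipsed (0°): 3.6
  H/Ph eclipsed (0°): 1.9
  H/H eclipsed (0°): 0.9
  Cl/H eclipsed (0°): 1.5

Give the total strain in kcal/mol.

6.6 kcal/mol

This conformer is eclipsed. F at 0° is eclipsed with Ph at 0° (2.5); Cl at 120° is eclipsed with H at 120° (1.5); I at 240° is eclipsed with OH at 240° (2.6). Total 6.6 kcal/mol.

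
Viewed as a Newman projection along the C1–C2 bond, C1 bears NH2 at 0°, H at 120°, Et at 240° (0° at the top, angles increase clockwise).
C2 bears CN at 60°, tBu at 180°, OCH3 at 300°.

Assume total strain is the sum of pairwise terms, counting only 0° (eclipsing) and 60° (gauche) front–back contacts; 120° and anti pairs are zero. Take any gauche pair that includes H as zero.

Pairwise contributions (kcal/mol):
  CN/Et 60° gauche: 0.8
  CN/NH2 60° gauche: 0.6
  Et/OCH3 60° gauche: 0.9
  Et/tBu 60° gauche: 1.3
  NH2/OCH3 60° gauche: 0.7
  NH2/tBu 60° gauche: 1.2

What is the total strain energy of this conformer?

This conformer (staggered): NH2–CN gauche, NH2–OCH3 gauche, Et–tBu gauche, Et–OCH3 gauche; 0.6 + 0.7 + 1.3 + 0.9 = 3.5 kcal/mol.

3.5 kcal/mol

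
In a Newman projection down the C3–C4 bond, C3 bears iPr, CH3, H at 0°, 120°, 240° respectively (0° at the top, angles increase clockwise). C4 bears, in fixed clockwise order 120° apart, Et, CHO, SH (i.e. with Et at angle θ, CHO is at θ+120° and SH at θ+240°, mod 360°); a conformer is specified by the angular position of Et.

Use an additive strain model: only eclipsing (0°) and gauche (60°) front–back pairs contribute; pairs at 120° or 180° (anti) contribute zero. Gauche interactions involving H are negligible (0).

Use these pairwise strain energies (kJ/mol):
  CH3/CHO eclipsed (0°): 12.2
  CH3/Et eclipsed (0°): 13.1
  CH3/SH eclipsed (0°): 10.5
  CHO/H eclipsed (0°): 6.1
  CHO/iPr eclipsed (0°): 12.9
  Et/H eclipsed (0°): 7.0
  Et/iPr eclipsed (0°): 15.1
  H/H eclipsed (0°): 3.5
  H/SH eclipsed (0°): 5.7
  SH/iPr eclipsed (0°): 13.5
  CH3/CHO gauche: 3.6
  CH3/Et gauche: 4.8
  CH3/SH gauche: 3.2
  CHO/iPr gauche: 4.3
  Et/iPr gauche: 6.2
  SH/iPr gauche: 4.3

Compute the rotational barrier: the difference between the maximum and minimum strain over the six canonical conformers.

Et at 0° (eclipsed): iPr–Et eclipsed, CH3–CHO eclipsed, H–SH eclipsed; 15.1 + 12.2 + 5.7 = 33.0 kJ/mol.
Et at 60° (staggered): iPr–Et gauche, iPr–SH gauche, CH3–Et gauche, CH3–CHO gauche; 6.2 + 4.3 + 4.8 + 3.6 = 18.9 kJ/mol.
Et at 120° (eclipsed): iPr–SH eclipsed, CH3–Et eclipsed, H–CHO eclipsed; 13.5 + 13.1 + 6.1 = 32.7 kJ/mol.
Et at 180° (staggered): iPr–CHO gauche, iPr–SH gauche, CH3–Et gauche, CH3–SH gauche; 4.3 + 4.3 + 4.8 + 3.2 = 16.6 kJ/mol.
Et at 240° (eclipsed): iPr–CHO eclipsed, CH3–SH eclipsed, H–Et eclipsed; 12.9 + 10.5 + 7.0 = 30.4 kJ/mol.
Et at 300° (staggered): iPr–Et gauche, iPr–CHO gauche, CH3–CHO gauche, CH3–SH gauche; 6.2 + 4.3 + 3.6 + 3.2 = 17.3 kJ/mol.
Max at 0° (33.0 kJ/mol), min at 180° (16.6 kJ/mol); barrier = 16.4 kJ/mol.

16.4 kJ/mol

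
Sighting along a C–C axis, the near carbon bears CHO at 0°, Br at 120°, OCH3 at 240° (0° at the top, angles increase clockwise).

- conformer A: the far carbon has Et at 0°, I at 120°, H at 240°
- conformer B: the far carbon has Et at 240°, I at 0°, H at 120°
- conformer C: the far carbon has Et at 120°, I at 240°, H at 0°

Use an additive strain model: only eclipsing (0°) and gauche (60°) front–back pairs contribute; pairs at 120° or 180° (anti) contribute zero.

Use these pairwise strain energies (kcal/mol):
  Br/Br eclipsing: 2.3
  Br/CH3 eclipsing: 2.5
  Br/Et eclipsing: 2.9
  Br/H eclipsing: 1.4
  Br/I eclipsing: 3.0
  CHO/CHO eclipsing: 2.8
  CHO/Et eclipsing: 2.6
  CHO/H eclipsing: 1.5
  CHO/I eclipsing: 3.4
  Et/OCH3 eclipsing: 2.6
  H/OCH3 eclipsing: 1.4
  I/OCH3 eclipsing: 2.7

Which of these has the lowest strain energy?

A

A (eclipsed): CHO(0°)/Et(0°) eclipsed 2.6; Br(120°)/I(120°) eclipsed 3.0; OCH3(240°)/H(240°) eclipsed 1.4 → 7.0 kcal/mol.
B (eclipsed): CHO(0°)/I(0°) eclipsed 3.4; Br(120°)/H(120°) eclipsed 1.4; OCH3(240°)/Et(240°) eclipsed 2.6 → 7.4 kcal/mol.
C (eclipsed): CHO(0°)/H(0°) eclipsed 1.5; Br(120°)/Et(120°) eclipsed 2.9; OCH3(240°)/I(240°) eclipsed 2.7 → 7.1 kcal/mol.
A has the lowest total (7.0 kcal/mol).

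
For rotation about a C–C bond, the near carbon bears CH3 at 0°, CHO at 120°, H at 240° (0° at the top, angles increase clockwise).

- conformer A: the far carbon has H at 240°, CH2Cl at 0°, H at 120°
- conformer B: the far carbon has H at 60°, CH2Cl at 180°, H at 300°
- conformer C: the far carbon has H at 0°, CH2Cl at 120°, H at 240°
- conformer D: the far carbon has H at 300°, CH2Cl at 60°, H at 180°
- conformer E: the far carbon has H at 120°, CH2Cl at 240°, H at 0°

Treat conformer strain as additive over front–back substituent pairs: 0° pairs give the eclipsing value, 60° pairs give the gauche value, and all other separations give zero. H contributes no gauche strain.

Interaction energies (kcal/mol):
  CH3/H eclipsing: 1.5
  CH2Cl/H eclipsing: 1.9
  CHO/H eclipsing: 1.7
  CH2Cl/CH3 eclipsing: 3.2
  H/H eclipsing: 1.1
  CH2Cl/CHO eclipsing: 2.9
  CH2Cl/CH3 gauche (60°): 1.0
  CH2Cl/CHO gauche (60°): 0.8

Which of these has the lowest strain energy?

A (eclipsed): CH3(0°)/CH2Cl(0°) eclipsed 3.2; CHO(120°)/H(120°) eclipsed 1.7; H(240°)/H(240°) eclipsed 1.1 → 6.0 kcal/mol.
B (staggered): CHO(120°)/CH2Cl(180°) gauche 0.8 → 0.8 kcal/mol.
C (eclipsed): CH3(0°)/H(0°) eclipsed 1.5; CHO(120°)/CH2Cl(120°) eclipsed 2.9; H(240°)/H(240°) eclipsed 1.1 → 5.5 kcal/mol.
D (staggered): CH3(0°)/CH2Cl(60°) gauche 1.0; CHO(120°)/CH2Cl(60°) gauche 0.8 → 1.8 kcal/mol.
E (eclipsed): CH3(0°)/H(0°) eclipsed 1.5; CHO(120°)/H(120°) eclipsed 1.7; H(240°)/CH2Cl(240°) eclipsed 1.9 → 5.1 kcal/mol.
B has the lowest total (0.8 kcal/mol).

B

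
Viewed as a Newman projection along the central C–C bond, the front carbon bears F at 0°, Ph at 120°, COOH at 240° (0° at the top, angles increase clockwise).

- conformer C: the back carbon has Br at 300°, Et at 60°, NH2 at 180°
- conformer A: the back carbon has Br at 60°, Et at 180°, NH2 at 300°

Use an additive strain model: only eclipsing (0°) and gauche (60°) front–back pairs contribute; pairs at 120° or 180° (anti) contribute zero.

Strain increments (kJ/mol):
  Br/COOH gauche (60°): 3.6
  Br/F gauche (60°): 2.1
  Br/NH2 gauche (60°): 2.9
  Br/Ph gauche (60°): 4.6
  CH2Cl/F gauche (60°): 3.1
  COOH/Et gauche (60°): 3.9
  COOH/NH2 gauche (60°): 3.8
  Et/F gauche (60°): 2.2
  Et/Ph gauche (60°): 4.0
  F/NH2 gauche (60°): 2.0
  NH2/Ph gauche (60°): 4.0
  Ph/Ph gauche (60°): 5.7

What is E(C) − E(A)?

-0.7 kJ/mol

C (staggered): F(0°)/Br(300°) gauche 2.1; F(0°)/Et(60°) gauche 2.2; Ph(120°)/Et(60°) gauche 4.0; Ph(120°)/NH2(180°) gauche 4.0; COOH(240°)/Br(300°) gauche 3.6; COOH(240°)/NH2(180°) gauche 3.8 → 19.7 kJ/mol.
A (staggered): F(0°)/Br(60°) gauche 2.1; F(0°)/NH2(300°) gauche 2.0; Ph(120°)/Br(60°) gauche 4.6; Ph(120°)/Et(180°) gauche 4.0; COOH(240°)/Et(180°) gauche 3.9; COOH(240°)/NH2(300°) gauche 3.8 → 20.4 kJ/mol.
E(C) − E(A) = 19.7 − 20.4 = -0.7 kJ/mol.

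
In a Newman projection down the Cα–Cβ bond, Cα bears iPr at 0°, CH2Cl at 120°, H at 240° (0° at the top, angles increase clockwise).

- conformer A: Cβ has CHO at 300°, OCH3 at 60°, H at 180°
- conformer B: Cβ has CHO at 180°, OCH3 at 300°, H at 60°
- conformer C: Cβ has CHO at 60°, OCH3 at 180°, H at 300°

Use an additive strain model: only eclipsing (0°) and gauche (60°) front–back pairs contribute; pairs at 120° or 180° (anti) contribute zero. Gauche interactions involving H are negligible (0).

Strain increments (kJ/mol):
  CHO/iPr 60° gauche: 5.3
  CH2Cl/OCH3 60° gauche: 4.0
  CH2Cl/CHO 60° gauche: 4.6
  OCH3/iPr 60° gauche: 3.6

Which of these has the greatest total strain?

A is staggered. iPr at 0° is gauche with CHO at 300° (5.3); iPr at 0° is gauche with OCH3 at 60° (3.6); CH2Cl at 120° is gauche with OCH3 at 60° (4.0). Total 12.9 kJ/mol.
B is staggered. iPr at 0° is gauche with OCH3 at 300° (3.6); CH2Cl at 120° is gauche with CHO at 180° (4.6). Total 8.2 kJ/mol.
C is staggered. iPr at 0° is gauche with CHO at 60° (5.3); CH2Cl at 120° is gauche with CHO at 60° (4.6); CH2Cl at 120° is gauche with OCH3 at 180° (4.0). Total 13.9 kJ/mol.
C has the highest total (13.9 kJ/mol).

C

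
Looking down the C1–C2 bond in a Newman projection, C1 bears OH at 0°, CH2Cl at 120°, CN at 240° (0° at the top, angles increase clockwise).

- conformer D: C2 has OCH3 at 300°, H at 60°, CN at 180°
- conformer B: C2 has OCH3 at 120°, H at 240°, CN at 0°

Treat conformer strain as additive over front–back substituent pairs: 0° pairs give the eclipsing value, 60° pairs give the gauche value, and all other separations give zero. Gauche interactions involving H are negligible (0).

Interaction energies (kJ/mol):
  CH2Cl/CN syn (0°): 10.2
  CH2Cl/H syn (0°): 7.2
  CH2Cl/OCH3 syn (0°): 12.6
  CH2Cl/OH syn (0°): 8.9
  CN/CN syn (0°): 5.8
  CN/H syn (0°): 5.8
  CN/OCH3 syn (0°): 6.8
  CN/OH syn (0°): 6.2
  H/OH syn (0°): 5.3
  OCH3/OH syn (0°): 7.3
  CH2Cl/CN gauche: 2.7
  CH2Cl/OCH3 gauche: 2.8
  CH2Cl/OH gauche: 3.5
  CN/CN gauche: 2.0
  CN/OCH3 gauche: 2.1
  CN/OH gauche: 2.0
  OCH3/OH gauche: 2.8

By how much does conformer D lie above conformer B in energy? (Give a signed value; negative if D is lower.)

-15.0 kJ/mol

D (staggered): OH–OCH3 gauche, CH2Cl–CN gauche, CN–OCH3 gauche, CN–CN gauche; 2.8 + 2.7 + 2.1 + 2.0 = 9.6 kJ/mol.
B (eclipsed): OH–CN eclipsed, CH2Cl–OCH3 eclipsed, CN–H eclipsed; 6.2 + 12.6 + 5.8 = 24.6 kJ/mol.
E(D) − E(B) = 9.6 − 24.6 = -15.0 kJ/mol.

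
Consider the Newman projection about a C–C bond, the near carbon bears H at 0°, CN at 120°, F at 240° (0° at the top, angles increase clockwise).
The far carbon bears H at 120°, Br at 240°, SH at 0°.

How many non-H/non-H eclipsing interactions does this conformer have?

1

Non-H eclipsing pairs: F(240°)/Br(240°) — 1 interaction.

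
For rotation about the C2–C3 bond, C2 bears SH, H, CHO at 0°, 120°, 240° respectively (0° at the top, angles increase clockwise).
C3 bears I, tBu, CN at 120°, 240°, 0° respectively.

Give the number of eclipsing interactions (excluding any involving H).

2

Non-H eclipsing pairs: SH(0°)/CN(0°); CHO(240°)/tBu(240°) — 2 interactions.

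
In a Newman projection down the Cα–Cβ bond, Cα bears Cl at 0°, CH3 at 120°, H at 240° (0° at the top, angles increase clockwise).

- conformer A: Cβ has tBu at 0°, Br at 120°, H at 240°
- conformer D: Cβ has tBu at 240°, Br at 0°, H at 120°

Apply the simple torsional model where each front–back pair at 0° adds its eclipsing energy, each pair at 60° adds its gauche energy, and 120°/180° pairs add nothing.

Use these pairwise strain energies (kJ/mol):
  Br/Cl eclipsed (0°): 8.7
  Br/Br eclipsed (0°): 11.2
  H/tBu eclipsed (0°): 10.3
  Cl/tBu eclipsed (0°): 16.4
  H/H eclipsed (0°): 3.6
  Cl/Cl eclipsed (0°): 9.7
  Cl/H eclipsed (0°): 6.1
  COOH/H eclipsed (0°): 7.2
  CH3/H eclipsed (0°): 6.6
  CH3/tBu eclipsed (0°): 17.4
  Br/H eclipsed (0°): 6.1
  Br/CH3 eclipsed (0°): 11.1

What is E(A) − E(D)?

+5.5 kJ/mol

A (eclipsed): Cl–tBu eclipsed, CH3–Br eclipsed, H–H eclipsed; 16.4 + 11.1 + 3.6 = 31.1 kJ/mol.
D (eclipsed): Cl–Br eclipsed, CH3–H eclipsed, H–tBu eclipsed; 8.7 + 6.6 + 10.3 = 25.6 kJ/mol.
E(A) − E(D) = 31.1 − 25.6 = +5.5 kJ/mol.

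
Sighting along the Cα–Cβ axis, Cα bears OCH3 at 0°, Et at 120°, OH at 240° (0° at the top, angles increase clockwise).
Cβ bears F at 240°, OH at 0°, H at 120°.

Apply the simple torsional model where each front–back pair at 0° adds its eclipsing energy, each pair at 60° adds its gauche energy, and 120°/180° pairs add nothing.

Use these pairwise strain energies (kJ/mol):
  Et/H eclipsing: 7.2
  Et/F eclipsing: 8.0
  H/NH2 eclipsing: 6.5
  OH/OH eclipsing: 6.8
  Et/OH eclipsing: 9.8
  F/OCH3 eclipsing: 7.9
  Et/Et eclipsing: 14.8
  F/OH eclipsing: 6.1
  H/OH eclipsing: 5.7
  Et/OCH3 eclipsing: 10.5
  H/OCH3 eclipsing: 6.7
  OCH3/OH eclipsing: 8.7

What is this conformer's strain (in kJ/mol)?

22.0 kJ/mol

This conformer (eclipsed): OCH3–OH eclipsed, Et–H eclipsed, OH–F eclipsed; 8.7 + 7.2 + 6.1 = 22.0 kJ/mol.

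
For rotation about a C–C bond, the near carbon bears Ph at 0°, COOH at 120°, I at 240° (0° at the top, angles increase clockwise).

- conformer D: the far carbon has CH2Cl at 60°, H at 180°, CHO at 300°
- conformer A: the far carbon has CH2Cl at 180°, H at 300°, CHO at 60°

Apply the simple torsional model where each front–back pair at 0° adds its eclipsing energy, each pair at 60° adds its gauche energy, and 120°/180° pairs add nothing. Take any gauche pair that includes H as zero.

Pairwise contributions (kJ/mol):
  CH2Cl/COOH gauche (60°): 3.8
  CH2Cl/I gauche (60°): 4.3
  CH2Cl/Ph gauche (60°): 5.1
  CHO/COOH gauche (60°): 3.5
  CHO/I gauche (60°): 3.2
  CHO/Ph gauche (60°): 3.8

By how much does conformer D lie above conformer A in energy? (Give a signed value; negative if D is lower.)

D (staggered): Ph(0°)/CH2Cl(60°) gauche 5.1; Ph(0°)/CHO(300°) gauche 3.8; COOH(120°)/CH2Cl(60°) gauche 3.8; I(240°)/CHO(300°) gauche 3.2 → 15.9 kJ/mol.
A (staggered): Ph(0°)/CHO(60°) gauche 3.8; COOH(120°)/CH2Cl(180°) gauche 3.8; COOH(120°)/CHO(60°) gauche 3.5; I(240°)/CH2Cl(180°) gauche 4.3 → 15.4 kJ/mol.
E(D) − E(A) = 15.9 − 15.4 = +0.5 kJ/mol.

+0.5 kJ/mol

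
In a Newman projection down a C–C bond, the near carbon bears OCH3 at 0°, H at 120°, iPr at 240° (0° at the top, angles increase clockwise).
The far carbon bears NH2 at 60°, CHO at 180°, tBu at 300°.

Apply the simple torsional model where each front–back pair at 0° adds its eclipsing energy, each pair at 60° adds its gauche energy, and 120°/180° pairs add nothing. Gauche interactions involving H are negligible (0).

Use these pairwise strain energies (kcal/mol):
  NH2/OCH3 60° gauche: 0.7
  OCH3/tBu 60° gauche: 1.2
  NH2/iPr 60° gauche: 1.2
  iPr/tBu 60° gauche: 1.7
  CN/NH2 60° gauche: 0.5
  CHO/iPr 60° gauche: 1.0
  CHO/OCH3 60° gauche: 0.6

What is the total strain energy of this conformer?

4.6 kcal/mol

This conformer (staggered): OCH3–NH2 gauche, OCH3–tBu gauche, iPr–CHO gauche, iPr–tBu gauche; 0.7 + 1.2 + 1.0 + 1.7 = 4.6 kcal/mol.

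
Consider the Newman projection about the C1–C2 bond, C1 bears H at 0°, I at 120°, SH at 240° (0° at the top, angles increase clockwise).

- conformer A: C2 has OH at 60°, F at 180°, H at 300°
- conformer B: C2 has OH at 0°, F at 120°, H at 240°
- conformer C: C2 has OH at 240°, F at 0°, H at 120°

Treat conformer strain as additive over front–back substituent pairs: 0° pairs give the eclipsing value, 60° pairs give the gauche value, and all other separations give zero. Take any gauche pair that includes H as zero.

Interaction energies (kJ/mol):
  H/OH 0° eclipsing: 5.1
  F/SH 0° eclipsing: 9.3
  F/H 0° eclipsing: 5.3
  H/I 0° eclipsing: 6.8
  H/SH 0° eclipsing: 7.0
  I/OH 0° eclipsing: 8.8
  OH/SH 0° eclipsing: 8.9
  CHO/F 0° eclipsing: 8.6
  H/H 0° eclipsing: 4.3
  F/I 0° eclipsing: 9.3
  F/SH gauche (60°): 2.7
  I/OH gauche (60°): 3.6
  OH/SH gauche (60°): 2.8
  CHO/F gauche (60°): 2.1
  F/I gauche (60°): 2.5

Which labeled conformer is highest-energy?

A (staggered): I–OH gauche, I–F gauche, SH–F gauche; 3.6 + 2.5 + 2.7 = 8.8 kJ/mol.
B (eclipsed): H–OH eclipsed, I–F eclipsed, SH–H eclipsed; 5.1 + 9.3 + 7.0 = 21.4 kJ/mol.
C (eclipsed): H–F eclipsed, I–H eclipsed, SH–OH eclipsed; 5.3 + 6.8 + 8.9 = 21.0 kJ/mol.
B has the highest total (21.4 kJ/mol).

B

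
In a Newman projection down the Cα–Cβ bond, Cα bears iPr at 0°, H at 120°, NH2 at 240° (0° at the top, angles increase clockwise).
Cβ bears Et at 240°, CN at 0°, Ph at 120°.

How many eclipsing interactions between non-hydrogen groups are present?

Non-H eclipsing pairs: iPr(0°)/CN(0°); NH2(240°)/Et(240°) — 2 interactions.

2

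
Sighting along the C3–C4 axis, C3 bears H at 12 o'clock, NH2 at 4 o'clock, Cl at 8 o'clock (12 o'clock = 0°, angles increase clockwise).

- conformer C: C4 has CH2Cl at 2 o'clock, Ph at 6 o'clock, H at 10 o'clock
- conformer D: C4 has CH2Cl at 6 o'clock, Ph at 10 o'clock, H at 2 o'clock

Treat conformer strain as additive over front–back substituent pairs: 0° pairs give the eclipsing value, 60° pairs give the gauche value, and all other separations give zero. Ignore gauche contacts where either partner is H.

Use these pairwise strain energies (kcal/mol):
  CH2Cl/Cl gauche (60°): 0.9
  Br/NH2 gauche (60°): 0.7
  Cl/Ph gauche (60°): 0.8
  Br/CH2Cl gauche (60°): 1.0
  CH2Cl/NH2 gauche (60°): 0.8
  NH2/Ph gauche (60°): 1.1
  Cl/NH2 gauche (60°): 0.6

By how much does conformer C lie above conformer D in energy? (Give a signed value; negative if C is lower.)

C (staggered): NH2(120°)/CH2Cl(60°) gauche 0.8; NH2(120°)/Ph(180°) gauche 1.1; Cl(240°)/Ph(180°) gauche 0.8 → 2.7 kcal/mol.
D (staggered): NH2(120°)/CH2Cl(180°) gauche 0.8; Cl(240°)/CH2Cl(180°) gauche 0.9; Cl(240°)/Ph(300°) gauche 0.8 → 2.5 kcal/mol.
E(C) − E(D) = 2.7 − 2.5 = +0.2 kcal/mol.

+0.2 kcal/mol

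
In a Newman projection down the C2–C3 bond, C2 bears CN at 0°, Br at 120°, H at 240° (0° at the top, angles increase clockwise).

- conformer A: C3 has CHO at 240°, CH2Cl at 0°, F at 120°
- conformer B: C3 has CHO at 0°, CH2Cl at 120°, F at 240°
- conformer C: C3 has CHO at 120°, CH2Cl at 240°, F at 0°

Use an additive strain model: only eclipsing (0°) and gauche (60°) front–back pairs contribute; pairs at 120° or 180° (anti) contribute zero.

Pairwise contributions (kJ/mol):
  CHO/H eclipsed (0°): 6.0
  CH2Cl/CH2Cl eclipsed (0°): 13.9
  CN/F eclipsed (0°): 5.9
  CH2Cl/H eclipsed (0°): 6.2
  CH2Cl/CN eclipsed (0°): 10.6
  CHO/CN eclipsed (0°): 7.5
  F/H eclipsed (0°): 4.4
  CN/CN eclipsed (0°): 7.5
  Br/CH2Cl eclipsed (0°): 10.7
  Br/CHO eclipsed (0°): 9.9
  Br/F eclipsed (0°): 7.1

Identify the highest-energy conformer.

A is eclipsed. CN at 0° is eclipsed with CH2Cl at 0° (10.6); Br at 120° is eclipsed with F at 120° (7.1); H at 240° is eclipsed with CHO at 240° (6.0). Total 23.7 kJ/mol.
B is eclipsed. CN at 0° is eclipsed with CHO at 0° (7.5); Br at 120° is eclipsed with CH2Cl at 120° (10.7); H at 240° is eclipsed with F at 240° (4.4). Total 22.6 kJ/mol.
C is eclipsed. CN at 0° is eclipsed with F at 0° (5.9); Br at 120° is eclipsed with CHO at 120° (9.9); H at 240° is eclipsed with CH2Cl at 240° (6.2). Total 22.0 kJ/mol.
A has the highest total (23.7 kJ/mol).

A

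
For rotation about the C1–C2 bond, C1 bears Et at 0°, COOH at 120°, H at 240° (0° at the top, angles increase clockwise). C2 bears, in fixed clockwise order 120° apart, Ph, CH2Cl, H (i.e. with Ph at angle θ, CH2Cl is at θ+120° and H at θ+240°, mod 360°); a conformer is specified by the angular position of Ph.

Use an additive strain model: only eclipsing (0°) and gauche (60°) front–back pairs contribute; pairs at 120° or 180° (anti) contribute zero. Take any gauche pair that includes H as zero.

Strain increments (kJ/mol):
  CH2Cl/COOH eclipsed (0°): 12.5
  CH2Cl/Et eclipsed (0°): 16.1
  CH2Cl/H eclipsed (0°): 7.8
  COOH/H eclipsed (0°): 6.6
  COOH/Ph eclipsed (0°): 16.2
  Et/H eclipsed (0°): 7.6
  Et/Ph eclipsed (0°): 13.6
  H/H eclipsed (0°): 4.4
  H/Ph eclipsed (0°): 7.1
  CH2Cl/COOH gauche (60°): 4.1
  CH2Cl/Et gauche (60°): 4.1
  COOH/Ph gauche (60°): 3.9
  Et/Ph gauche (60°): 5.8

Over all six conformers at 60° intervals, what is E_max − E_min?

Ph at 0° is eclipsed. Et at 0° is eclipsed with Ph at 0° (13.6); COOH at 120° is eclipsed with CH2Cl at 120° (12.5); H at 240° is eclipsed with H at 240° (4.4). Total 30.5 kJ/mol.
Ph at 60° is staggered. Et at 0° is gauche with Ph at 60° (5.8); COOH at 120° is gauche with Ph at 60° (3.9); COOH at 120° is gauche with CH2Cl at 180° (4.1). Total 13.8 kJ/mol.
Ph at 120° is eclipsed. Et at 0° is eclipsed with H at 0° (7.6); COOH at 120° is eclipsed with Ph at 120° (16.2); H at 240° is eclipsed with CH2Cl at 240° (7.8). Total 31.6 kJ/mol.
Ph at 180° is staggered. Et at 0° is gauche with CH2Cl at 300° (4.1); COOH at 120° is gauche with Ph at 180° (3.9). Total 8.0 kJ/mol.
Ph at 240° is eclipsed. Et at 0° is eclipsed with CH2Cl at 0° (16.1); COOH at 120° is eclipsed with H at 120° (6.6); H at 240° is eclipsed with Ph at 240° (7.1). Total 29.8 kJ/mol.
Ph at 300° is staggered. Et at 0° is gauche with Ph at 300° (5.8); Et at 0° is gauche with CH2Cl at 60° (4.1); COOH at 120° is gauche with CH2Cl at 60° (4.1). Total 14.0 kJ/mol.
Max at 120° (31.6 kJ/mol), min at 180° (8.0 kJ/mol); barrier = 23.6 kJ/mol.

23.6 kJ/mol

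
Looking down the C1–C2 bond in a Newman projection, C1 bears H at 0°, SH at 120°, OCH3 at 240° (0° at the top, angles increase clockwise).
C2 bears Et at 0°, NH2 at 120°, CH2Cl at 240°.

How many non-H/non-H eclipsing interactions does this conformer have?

2

Non-H eclipsing pairs: SH(120°)/NH2(120°); OCH3(240°)/CH2Cl(240°) — 2 interactions.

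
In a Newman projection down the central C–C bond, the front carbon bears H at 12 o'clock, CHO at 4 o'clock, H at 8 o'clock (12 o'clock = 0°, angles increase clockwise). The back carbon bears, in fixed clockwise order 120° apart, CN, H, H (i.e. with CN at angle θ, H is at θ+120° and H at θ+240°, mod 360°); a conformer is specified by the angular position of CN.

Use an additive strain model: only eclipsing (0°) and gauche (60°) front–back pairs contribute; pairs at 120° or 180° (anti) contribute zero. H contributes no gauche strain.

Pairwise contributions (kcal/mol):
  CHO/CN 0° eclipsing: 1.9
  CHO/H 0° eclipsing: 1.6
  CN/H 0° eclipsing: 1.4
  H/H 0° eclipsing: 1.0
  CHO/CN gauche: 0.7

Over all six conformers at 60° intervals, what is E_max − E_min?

CN at 0° (eclipsed): H–CN eclipsed, CHO–H eclipsed, H–H eclipsed; 1.4 + 1.6 + 1.0 = 4.0 kcal/mol.
CN at 60° (staggered): CHO–CN gauche; 0.7 = 0.7 kcal/mol.
CN at 120° (eclipsed): H–H eclipsed, CHO–CN eclipsed, H–H eclipsed; 1.0 + 1.9 + 1.0 = 3.9 kcal/mol.
CN at 180° (staggered): CHO–CN gauche; 0.7 = 0.7 kcal/mol.
CN at 240° (eclipsed): H–H eclipsed, CHO–H eclipsed, H–CN eclipsed; 1.0 + 1.6 + 1.4 = 4.0 kcal/mol.
CN at 300° (staggered): no non-H gauche contacts → 0.0 kcal/mol.
Max at 0° (4.0 kcal/mol), min at 300° (0.0 kcal/mol); barrier = 4.0 kcal/mol.

4.0 kcal/mol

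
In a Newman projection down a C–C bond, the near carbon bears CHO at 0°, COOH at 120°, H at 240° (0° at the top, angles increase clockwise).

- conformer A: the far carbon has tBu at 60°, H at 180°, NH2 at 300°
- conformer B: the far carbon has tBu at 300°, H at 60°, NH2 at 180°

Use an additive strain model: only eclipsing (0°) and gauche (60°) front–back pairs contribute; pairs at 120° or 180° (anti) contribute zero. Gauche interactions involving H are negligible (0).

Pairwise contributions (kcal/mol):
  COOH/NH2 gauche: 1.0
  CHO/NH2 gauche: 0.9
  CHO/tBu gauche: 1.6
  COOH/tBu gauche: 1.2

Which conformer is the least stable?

A

A (staggered): CHO(0°)/tBu(60°) gauche 1.6; CHO(0°)/NH2(300°) gauche 0.9; COOH(120°)/tBu(60°) gauche 1.2 → 3.7 kcal/mol.
B (staggered): CHO(0°)/tBu(300°) gauche 1.6; COOH(120°)/NH2(180°) gauche 1.0 → 2.6 kcal/mol.
A has the highest total (3.7 kcal/mol).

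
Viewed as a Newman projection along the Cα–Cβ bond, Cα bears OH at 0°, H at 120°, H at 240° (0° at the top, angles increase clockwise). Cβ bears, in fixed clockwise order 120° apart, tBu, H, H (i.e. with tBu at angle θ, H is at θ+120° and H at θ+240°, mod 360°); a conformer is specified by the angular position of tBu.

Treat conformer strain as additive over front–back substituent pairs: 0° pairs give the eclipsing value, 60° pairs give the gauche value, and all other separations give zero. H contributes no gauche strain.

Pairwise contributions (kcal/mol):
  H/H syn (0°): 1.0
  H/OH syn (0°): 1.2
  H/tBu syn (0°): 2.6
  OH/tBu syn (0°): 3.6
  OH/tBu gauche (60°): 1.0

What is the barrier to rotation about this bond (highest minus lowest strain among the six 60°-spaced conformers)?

5.6 kcal/mol

tBu at 0° (eclipsed): OH–tBu eclipsed, H–H eclipsed, H–H eclipsed; 3.6 + 1.0 + 1.0 = 5.6 kcal/mol.
tBu at 60° (staggered): OH–tBu gauche; 1.0 = 1.0 kcal/mol.
tBu at 120° (eclipsed): OH–H eclipsed, H–tBu eclipsed, H–H eclipsed; 1.2 + 2.6 + 1.0 = 4.8 kcal/mol.
tBu at 180° (staggered): no non-H gauche contacts → 0.0 kcal/mol.
tBu at 240° (eclipsed): OH–H eclipsed, H–H eclipsed, H–tBu eclipsed; 1.2 + 1.0 + 2.6 = 4.8 kcal/mol.
tBu at 300° (staggered): OH–tBu gauche; 1.0 = 1.0 kcal/mol.
Max at 0° (5.6 kcal/mol), min at 180° (0.0 kcal/mol); barrier = 5.6 kcal/mol.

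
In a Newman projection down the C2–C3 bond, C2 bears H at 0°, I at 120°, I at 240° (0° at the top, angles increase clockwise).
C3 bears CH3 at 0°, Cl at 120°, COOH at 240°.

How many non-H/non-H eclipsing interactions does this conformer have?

2

Non-H eclipsing pairs: I(120°)/Cl(120°); I(240°)/COOH(240°) — 2 interactions.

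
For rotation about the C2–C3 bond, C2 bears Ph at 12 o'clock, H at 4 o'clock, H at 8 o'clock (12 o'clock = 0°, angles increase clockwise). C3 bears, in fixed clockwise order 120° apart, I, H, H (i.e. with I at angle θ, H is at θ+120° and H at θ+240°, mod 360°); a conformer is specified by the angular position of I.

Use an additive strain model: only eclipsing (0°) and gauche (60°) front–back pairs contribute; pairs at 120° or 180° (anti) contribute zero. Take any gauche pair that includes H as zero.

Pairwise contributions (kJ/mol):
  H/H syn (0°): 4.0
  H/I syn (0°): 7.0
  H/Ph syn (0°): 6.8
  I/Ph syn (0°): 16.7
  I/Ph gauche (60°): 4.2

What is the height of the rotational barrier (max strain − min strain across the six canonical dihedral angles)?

I at 0° (eclipsed): Ph–I eclipsed, H–H eclipsed, H–H eclipsed; 16.7 + 4.0 + 4.0 = 24.7 kJ/mol.
I at 60° (staggered): Ph–I gauche; 4.2 = 4.2 kJ/mol.
I at 120° (eclipsed): Ph–H eclipsed, H–I eclipsed, H–H eclipsed; 6.8 + 7.0 + 4.0 = 17.8 kJ/mol.
I at 180° (staggered): no non-H gauche contacts → 0.0 kJ/mol.
I at 240° (eclipsed): Ph–H eclipsed, H–H eclipsed, H–I eclipsed; 6.8 + 4.0 + 7.0 = 17.8 kJ/mol.
I at 300° (staggered): Ph–I gauche; 4.2 = 4.2 kJ/mol.
Max at 0° (24.7 kJ/mol), min at 180° (0.0 kJ/mol); barrier = 24.7 kJ/mol.

24.7 kJ/mol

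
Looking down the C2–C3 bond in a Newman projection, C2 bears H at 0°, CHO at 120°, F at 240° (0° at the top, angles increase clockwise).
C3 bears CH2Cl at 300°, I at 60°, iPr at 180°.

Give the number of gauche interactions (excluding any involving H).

Non-H gauche pairs: CHO(120°)/I(60°); CHO(120°)/iPr(180°); F(240°)/CH2Cl(300°); F(240°)/iPr(180°) — 4 interactions.

4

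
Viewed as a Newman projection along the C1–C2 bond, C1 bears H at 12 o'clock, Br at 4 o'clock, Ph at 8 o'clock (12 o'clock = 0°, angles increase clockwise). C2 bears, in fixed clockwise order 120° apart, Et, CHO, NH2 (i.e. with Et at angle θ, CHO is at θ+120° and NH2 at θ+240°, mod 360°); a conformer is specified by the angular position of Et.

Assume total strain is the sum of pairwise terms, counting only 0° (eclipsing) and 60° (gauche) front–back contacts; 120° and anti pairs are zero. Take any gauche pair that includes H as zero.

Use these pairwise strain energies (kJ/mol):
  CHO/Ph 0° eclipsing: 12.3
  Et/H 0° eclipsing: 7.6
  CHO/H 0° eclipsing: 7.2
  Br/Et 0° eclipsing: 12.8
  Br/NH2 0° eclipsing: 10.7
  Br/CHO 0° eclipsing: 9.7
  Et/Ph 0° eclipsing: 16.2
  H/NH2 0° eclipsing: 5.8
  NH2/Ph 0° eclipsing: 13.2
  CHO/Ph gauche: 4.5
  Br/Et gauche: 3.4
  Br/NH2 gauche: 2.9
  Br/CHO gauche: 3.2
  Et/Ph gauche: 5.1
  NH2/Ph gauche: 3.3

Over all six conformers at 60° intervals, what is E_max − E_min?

Et at 0° (eclipsed): H(0°)/Et(0°) eclipsed 7.6; Br(120°)/CHO(120°) eclipsed 9.7; Ph(240°)/NH2(240°) eclipsed 13.2 → 30.5 kJ/mol.
Et at 60° (staggered): Br(120°)/Et(60°) gauche 3.4; Br(120°)/CHO(180°) gauche 3.2; Ph(240°)/CHO(180°) gauche 4.5; Ph(240°)/NH2(300°) gauche 3.3 → 14.4 kJ/mol.
Et at 120° (eclipsed): H(0°)/NH2(0°) eclipsed 5.8; Br(120°)/Et(120°) eclipsed 12.8; Ph(240°)/CHO(240°) eclipsed 12.3 → 30.9 kJ/mol.
Et at 180° (staggered): Br(120°)/Et(180°) gauche 3.4; Br(120°)/NH2(60°) gauche 2.9; Ph(240°)/Et(180°) gauche 5.1; Ph(240°)/CHO(300°) gauche 4.5 → 15.9 kJ/mol.
Et at 240° (eclipsed): H(0°)/CHO(0°) eclipsed 7.2; Br(120°)/NH2(120°) eclipsed 10.7; Ph(240°)/Et(240°) eclipsed 16.2 → 34.1 kJ/mol.
Et at 300° (staggered): Br(120°)/CHO(60°) gauche 3.2; Br(120°)/NH2(180°) gauche 2.9; Ph(240°)/Et(300°) gauche 5.1; Ph(240°)/NH2(180°) gauche 3.3 → 14.5 kJ/mol.
Max at 240° (34.1 kJ/mol), min at 60° (14.4 kJ/mol); barrier = 19.7 kJ/mol.

19.7 kJ/mol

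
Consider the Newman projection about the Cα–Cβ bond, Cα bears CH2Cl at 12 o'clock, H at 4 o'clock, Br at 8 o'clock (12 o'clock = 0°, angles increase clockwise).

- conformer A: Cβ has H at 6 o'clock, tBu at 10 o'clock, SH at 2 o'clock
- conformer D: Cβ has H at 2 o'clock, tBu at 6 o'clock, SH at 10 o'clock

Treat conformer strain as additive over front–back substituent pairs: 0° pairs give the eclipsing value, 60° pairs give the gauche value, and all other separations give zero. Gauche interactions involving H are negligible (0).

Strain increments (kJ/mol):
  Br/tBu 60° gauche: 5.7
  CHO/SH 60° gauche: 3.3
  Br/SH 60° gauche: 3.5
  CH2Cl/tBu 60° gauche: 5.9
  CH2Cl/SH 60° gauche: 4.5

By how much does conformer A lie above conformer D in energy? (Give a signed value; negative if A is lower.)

A (staggered): CH2Cl–tBu gauche, CH2Cl–SH gauche, Br–tBu gauche; 5.9 + 4.5 + 5.7 = 16.1 kJ/mol.
D (staggered): CH2Cl–SH gauche, Br–tBu gauche, Br–SH gauche; 4.5 + 5.7 + 3.5 = 13.7 kJ/mol.
E(A) − E(D) = 16.1 − 13.7 = +2.4 kJ/mol.

+2.4 kJ/mol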